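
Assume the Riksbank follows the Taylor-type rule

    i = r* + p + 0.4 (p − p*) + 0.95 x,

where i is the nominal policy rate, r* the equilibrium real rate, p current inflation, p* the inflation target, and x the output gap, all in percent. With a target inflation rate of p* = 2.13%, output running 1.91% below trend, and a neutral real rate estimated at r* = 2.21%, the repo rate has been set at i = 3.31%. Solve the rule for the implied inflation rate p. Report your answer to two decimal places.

Output 1.91% below potential → x = -1.91.
Collecting p: i = r* + (1 + 0.4) p − 0.4 p* + 0.95 x
1.4 p = 3.31 − 2.21 + 0.4 × 2.13 − 0.95 × (-1.91) = 3.7665
p = 3.7665 / 1.4 = 2.69

2.69%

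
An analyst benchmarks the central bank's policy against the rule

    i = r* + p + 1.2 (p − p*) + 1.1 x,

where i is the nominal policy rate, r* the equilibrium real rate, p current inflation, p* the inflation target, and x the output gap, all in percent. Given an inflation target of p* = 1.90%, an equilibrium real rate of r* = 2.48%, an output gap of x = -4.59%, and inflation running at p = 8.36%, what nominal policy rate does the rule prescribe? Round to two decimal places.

13.54%

i = 2.48 + 8.36 + 1.2 × (8.36 − 1.90) + 1.1 × (-4.59)
   = 2.48 + 8.36 + 7.752 − 5.049 = 13.54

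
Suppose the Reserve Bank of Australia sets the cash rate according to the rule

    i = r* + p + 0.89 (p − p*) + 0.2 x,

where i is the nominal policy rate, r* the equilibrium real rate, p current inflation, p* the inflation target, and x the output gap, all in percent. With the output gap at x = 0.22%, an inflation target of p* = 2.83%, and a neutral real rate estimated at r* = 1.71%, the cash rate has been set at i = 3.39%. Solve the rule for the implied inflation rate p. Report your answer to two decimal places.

Collecting p: i = r* + (1 + 0.89) p − 0.89 p* + 0.2 x
1.89 p = 3.39 − 1.71 + 0.89 × 2.83 − 0.2 × 0.22 = 4.1547
p = 4.1547 / 1.89 = 2.20

2.20%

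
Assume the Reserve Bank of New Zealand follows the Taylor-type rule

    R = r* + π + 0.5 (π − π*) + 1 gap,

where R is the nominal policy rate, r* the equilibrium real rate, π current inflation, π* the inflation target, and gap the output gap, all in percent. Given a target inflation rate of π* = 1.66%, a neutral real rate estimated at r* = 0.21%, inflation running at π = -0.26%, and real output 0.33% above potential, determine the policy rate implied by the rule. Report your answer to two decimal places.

Output 0.33% above potential → gap = 0.33.
R = 0.21 + (-0.26) + 0.5 × (-0.26 − 1.66) + 1 × 0.33
   = 0.21 − 0.26 − 0.96 + 0.33 = -0.68

-0.68%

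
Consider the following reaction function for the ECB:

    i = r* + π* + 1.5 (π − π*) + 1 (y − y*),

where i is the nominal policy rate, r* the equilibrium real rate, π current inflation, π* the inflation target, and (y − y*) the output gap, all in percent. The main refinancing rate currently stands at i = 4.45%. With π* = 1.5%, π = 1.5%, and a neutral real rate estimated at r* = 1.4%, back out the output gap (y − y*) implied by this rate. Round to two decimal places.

1 (y − y*) = 4.45 − 1.4 − 1.5 − 1.5 × (1.5 − 1.5) = 1.55
(y − y*) = 1.55 / 1 = 1.55

1.55%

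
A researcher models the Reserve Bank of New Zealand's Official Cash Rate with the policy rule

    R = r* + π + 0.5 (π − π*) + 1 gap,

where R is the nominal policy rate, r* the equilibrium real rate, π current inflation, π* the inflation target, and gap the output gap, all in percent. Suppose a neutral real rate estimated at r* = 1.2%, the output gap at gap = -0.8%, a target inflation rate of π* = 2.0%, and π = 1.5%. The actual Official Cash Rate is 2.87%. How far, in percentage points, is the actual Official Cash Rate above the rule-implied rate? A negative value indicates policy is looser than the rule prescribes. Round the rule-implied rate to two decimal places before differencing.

R = 1.2 + 1.5 + 0.5 × (1.5 − 2.0) + 1 × (-0.8)
   = 1.2 + 1.5 − 0.25 − 0.8 = 1.65
Deviation = 2.87 − 1.65 = 1.22 pp.

1.22 pp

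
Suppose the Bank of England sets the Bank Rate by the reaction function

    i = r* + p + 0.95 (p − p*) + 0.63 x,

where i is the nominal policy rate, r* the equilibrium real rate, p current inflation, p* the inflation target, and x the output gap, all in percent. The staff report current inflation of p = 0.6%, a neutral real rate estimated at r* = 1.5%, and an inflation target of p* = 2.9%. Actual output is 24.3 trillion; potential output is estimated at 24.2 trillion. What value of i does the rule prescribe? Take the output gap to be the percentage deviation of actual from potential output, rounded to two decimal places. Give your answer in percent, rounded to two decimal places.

Output gap = 100 × (24.3 − 24.2) / 24.2 = 0.41%.
i = 1.50 + 0.60 + 0.95 × (0.60 − 2.90) + 0.63 × 0.41
   = 1.50 + 0.6 − 2.185 + 0.2583 = 0.17

0.17%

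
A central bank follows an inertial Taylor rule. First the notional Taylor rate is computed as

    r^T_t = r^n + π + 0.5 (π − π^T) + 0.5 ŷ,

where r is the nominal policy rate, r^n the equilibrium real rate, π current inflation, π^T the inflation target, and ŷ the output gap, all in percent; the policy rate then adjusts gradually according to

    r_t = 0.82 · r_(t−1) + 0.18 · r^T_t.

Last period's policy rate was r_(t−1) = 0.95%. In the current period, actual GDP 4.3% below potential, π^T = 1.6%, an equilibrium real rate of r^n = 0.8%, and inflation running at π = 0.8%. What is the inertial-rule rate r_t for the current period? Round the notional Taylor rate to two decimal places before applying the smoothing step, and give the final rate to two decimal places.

0.61%

Output 4.3% below potential → ŷ = -4.3.
r^T_t = 0.8 + 0.8 + 0.5 × (0.8 − 1.6) + 0.5 × (-4.3)
   = 0.8 + 0.8 − 0.4 − 2.15 = -0.95
r_t = 0.82 × 0.95 + 0.18 × (-0.95) = 0.779 − 0.171 = 0.61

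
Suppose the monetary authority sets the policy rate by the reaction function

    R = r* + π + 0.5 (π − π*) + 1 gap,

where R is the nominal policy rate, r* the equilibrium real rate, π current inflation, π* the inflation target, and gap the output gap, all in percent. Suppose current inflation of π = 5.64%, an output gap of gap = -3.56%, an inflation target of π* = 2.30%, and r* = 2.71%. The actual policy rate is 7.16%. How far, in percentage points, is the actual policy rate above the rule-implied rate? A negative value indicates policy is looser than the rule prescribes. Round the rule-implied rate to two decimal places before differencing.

0.70 pp

R = 2.71 + 5.64 + 0.5 × (5.64 − 2.30) + 1 × (-3.56)
   = 2.71 + 5.64 + 1.67 − 3.56 = 6.46
Deviation = 7.16 − 6.46 = 0.70 pp.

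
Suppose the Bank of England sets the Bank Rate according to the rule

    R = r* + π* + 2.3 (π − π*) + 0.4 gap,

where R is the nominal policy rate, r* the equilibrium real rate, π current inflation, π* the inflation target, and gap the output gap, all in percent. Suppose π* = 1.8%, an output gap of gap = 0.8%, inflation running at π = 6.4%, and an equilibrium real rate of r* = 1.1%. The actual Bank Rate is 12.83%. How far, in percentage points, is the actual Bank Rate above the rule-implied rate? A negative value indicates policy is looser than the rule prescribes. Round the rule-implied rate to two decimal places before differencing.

R = 1.1 + 1.8 + 2.3 × (6.4 − 1.8) + 0.4 × 0.8
   = 1.1 + 1.8 + 10.58 + 0.32 = 13.80
Deviation = 12.83 − 13.80 = -0.97 pp.

-0.97 pp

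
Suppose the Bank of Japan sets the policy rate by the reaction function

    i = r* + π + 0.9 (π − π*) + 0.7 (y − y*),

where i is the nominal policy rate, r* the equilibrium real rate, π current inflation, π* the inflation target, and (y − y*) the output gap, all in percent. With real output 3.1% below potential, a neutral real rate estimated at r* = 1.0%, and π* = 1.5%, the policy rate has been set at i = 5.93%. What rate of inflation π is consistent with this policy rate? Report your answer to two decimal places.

4.45%

Output 3.1% below potential → (y − y*) = -3.1.
Collecting π: i = r* + (1 + 0.9) π − 0.9 π* + 0.7 (y − y*)
1.9 π = 5.93 − 1.0 + 0.9 × 1.5 − 0.7 × (-3.1) = 8.45
π = 8.45 / 1.9 = 4.45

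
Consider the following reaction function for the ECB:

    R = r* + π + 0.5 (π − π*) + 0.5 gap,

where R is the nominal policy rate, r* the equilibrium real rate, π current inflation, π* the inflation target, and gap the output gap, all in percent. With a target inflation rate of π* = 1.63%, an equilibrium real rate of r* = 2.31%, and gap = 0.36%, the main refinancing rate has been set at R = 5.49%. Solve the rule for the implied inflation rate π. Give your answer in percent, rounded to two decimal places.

2.54%

Collecting π: R = r* + (1 + 0.5) π − 0.5 π* + 0.5 gap
1.5 π = 5.49 − 2.31 + 0.5 × 1.63 − 0.5 × 0.36 = 3.815
π = 3.815 / 1.5 = 2.54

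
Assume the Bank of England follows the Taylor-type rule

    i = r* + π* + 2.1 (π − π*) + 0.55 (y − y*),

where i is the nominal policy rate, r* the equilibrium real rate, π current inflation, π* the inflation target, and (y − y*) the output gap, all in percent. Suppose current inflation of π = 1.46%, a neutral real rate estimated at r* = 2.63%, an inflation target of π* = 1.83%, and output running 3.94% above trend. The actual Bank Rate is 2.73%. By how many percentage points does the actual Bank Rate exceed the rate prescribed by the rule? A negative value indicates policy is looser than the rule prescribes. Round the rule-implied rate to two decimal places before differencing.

Output 3.94% above potential → (y − y*) = 3.94.
i = 2.63 + 1.83 + 2.1 × (1.46 − 1.83) + 0.55 × 3.94
   = 2.63 + 1.83 − 0.777 + 2.167 = 5.85
Deviation = 2.73 − 5.85 = -3.12 pp.

-3.12 pp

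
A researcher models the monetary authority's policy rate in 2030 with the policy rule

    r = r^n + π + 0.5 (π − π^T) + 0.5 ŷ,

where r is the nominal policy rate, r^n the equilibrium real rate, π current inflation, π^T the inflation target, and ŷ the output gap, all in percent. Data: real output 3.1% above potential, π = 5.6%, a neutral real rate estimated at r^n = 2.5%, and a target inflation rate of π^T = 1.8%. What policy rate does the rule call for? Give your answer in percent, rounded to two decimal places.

11.55%

Output 3.1% above potential → ŷ = 3.1.
r = 2.5 + 5.6 + 0.5 × (5.6 − 1.8) + 0.5 × 3.1
   = 2.5 + 5.6 + 1.9 + 1.55 = 11.55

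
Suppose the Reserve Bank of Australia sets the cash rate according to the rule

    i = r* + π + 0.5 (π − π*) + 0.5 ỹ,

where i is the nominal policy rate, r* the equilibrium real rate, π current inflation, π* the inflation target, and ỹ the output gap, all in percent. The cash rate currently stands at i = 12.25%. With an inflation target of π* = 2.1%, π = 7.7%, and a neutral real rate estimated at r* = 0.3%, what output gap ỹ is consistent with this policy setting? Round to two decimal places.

2.90%

0.5 ỹ = 12.25 − 0.3 − 7.7 − 0.5 × (7.7 − 2.1) = 1.45
ỹ = 1.45 / 0.5 = 2.90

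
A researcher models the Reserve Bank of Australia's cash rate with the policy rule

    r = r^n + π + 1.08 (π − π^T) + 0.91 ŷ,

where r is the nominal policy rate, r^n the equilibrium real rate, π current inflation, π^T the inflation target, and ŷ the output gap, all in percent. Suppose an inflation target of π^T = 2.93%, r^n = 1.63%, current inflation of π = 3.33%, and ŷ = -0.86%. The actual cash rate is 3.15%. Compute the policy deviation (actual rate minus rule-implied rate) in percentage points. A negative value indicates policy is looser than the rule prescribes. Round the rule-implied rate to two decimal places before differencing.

r = 1.63 + 3.33 + 1.08 × (3.33 − 2.93) + 0.91 × (-0.86)
   = 1.63 + 3.33 + 0.432 − 0.7826 = 4.61
Deviation = 3.15 − 4.61 = -1.46 pp.

-1.46 pp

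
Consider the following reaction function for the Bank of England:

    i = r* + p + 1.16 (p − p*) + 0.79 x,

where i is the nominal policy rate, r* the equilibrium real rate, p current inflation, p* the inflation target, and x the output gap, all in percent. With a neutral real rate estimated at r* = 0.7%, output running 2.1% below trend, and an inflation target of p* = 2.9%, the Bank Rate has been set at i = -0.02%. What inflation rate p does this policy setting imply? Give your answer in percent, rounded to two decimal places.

1.99%

Output 2.1% below potential → x = -2.1.
Collecting p: i = r* + (1 + 1.16) p − 1.16 p* + 0.79 x
2.16 p = -0.02 − 0.7 + 1.16 × 2.9 − 0.79 × (-2.1) = 4.303
p = 4.303 / 2.16 = 1.99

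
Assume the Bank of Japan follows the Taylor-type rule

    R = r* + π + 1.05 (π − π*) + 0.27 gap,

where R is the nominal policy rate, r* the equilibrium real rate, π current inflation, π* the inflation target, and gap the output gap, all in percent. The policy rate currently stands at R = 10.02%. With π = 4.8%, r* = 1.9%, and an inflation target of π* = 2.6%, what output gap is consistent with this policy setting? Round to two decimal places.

3.74%

0.27 gap = 10.02 − 1.9 − 4.8 − 1.05 × (4.8 − 2.6) = 1.01
gap = 1.01 / 0.27 = 3.74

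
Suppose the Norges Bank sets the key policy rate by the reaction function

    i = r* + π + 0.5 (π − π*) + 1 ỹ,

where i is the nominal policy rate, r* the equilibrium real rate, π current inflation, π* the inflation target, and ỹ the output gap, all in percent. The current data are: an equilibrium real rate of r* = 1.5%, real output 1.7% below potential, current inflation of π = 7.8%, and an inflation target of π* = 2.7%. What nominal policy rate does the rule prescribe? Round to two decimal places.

Output 1.7% below potential → ỹ = -1.7.
i = 1.5 + 7.8 + 0.5 × (7.8 − 2.7) + 1 × (-1.7)
   = 1.5 + 7.8 + 2.55 − 1.7 = 10.15

10.15%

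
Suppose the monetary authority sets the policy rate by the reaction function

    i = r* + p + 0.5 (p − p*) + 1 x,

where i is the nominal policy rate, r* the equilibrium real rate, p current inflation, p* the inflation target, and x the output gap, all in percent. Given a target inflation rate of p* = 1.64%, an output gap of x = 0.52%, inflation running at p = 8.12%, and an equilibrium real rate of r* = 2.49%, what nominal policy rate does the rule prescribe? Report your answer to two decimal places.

i = 2.49 + 8.12 + 0.5 × (8.12 − 1.64) + 1 × 0.52
   = 2.49 + 8.12 + 3.24 + 0.52 = 14.37

14.37%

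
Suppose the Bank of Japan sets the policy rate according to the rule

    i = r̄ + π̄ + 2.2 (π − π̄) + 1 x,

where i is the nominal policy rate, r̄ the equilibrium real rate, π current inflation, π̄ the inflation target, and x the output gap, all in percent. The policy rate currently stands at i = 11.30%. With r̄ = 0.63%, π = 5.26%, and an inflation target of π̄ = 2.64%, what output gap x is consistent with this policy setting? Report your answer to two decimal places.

2.27%

1 x = 11.30 − 0.63 − 2.64 − 2.2 × (5.26 − 2.64) = 2.266
x = 2.266 / 1 = 2.27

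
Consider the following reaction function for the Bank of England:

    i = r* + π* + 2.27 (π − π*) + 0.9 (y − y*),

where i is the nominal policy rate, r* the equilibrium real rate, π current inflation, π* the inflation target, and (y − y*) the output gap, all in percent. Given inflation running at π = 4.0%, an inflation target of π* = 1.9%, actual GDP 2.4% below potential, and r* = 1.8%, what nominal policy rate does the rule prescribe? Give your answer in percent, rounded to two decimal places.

Output 2.4% below potential → (y − y*) = -2.4.
i = 1.8 + 1.9 + 2.27 × (4.0 − 1.9) + 0.9 × (-2.4)
   = 1.8 + 1.9 + 4.767 − 2.16 = 6.31

6.31%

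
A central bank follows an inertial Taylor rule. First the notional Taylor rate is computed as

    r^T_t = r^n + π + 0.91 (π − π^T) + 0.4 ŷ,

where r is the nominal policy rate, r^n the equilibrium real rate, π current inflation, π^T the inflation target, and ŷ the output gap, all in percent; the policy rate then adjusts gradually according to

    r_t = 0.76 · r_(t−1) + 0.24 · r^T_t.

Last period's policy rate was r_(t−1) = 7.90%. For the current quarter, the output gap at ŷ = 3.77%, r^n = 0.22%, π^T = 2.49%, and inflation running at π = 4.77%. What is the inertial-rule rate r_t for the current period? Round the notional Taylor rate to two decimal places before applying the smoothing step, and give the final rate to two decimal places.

r^T_t = 0.22 + 4.77 + 0.91 × (4.77 − 2.49) + 0.4 × 3.77
   = 0.22 + 4.77 + 2.0748 + 1.508 = 8.57
r_t = 0.76 × 7.90 + 0.24 × 8.57 = 6.004 + 2.0568 = 8.06

8.06%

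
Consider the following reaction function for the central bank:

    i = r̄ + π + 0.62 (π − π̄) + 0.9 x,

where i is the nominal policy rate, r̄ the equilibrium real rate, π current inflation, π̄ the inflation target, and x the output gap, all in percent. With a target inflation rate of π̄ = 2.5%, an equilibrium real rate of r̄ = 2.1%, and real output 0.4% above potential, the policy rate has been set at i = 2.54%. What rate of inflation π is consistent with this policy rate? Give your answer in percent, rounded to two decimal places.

1.01%

Output 0.4% above potential → x = 0.4.
Collecting π: i = r̄ + (1 + 0.62) π − 0.62 π̄ + 0.9 x
1.62 π = 2.54 − 2.1 + 0.62 × 2.5 − 0.9 × 0.4 = 1.63
π = 1.63 / 1.62 = 1.01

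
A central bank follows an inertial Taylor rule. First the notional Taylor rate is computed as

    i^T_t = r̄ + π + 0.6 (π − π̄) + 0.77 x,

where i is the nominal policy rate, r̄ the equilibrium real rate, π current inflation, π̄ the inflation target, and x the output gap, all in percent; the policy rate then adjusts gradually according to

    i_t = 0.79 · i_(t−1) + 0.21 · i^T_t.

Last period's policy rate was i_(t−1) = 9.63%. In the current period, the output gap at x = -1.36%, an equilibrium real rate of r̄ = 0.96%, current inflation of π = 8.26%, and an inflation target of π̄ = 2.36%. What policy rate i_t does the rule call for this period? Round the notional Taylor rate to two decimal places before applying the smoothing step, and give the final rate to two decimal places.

10.07%

i^T_t = 0.96 + 8.26 + 0.6 × (8.26 − 2.36) + 0.77 × (-1.36)
   = 0.96 + 8.26 + 3.54 − 1.0472 = 11.71
i_t = 0.79 × 9.63 + 0.21 × 11.71 = 7.6077 + 2.4591 = 10.07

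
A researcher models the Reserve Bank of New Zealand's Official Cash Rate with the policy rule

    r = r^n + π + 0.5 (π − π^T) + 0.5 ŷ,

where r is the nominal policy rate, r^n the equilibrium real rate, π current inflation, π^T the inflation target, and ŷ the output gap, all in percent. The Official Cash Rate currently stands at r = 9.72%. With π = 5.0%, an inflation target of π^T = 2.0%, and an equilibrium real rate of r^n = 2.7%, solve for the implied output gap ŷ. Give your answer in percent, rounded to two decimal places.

0.5 ŷ = 9.72 − 2.7 − 5.0 − 0.5 × (5.0 − 2.0) = 0.52
ŷ = 0.52 / 0.5 = 1.04

1.04%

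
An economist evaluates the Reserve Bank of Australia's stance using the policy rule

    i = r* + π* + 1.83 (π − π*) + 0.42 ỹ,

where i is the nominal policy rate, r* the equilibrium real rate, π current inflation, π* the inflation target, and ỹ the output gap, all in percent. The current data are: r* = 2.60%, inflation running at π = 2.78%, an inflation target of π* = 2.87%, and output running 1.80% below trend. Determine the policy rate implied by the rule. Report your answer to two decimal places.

Output 1.80% below potential → ỹ = -1.80.
i = 2.60 + 2.87 + 1.83 × (2.78 − 2.87) + 0.42 × (-1.80)
   = 2.60 + 2.87 − 0.1647 − 0.756 = 4.55

4.55%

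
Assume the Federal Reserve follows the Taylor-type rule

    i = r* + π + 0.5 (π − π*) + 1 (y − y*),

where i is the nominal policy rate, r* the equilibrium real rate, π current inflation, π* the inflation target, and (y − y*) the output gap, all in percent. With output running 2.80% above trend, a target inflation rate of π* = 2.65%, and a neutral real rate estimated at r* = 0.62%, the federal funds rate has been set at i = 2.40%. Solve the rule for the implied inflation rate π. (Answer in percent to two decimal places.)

0.20%

Output 2.80% above potential → (y − y*) = 2.80.
Collecting π: i = r* + (1 + 0.5) π − 0.5 π* + 1 (y − y*)
1.5 π = 2.40 − 0.62 + 0.5 × 2.65 − 1 × 2.80 = 0.305
π = 0.305 / 1.5 = 0.20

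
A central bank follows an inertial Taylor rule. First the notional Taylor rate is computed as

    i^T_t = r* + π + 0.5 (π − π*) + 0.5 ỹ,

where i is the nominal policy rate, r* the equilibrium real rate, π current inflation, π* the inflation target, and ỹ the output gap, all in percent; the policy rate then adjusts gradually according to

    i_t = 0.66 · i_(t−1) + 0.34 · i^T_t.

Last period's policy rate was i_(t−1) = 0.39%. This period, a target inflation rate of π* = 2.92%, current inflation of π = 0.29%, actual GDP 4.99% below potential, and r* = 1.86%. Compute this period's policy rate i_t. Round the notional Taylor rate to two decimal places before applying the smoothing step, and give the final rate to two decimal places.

-0.31%

Output 4.99% below potential → ỹ = -4.99.
i^T_t = 1.86 + 0.29 + 0.5 × (0.29 − 2.92) + 0.5 × (-4.99)
   = 1.86 + 0.29 − 1.315 − 2.495 = -1.66
i_t = 0.66 × 0.39 + 0.34 × (-1.66) = 0.2574 − 0.5644 = -0.31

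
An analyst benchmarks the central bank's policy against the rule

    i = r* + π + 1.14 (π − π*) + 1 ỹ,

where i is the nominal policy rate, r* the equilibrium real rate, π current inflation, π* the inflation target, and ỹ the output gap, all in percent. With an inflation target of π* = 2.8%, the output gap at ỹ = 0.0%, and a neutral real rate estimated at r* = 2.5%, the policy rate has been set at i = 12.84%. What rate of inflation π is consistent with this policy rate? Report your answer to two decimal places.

6.32%

Collecting π: i = r* + (1 + 1.14) π − 1.14 π* + 1 ỹ
2.14 π = 12.84 − 2.5 + 1.14 × 2.8 − 1 × 0.0 = 13.532
π = 13.532 / 2.14 = 6.32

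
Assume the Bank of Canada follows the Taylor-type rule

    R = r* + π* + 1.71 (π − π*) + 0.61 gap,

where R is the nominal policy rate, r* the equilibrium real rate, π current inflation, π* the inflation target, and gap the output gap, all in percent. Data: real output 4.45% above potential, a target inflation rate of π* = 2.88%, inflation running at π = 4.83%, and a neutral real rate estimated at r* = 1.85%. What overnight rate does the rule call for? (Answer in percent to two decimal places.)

Output 4.45% above potential → gap = 4.45.
R = 1.85 + 2.88 + 1.71 × (4.83 − 2.88) + 0.61 × 4.45
   = 1.85 + 2.88 + 3.3345 + 2.7145 = 10.78

10.78%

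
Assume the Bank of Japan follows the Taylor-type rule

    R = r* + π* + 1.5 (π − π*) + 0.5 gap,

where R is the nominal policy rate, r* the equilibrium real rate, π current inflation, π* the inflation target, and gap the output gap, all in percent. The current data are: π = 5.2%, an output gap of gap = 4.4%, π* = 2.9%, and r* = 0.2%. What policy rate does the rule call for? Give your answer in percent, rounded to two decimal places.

R = 0.2 + 2.9 + 1.5 × (5.2 − 2.9) + 0.5 × 4.4
   = 0.2 + 2.9 + 3.45 + 2.2 = 8.75

8.75%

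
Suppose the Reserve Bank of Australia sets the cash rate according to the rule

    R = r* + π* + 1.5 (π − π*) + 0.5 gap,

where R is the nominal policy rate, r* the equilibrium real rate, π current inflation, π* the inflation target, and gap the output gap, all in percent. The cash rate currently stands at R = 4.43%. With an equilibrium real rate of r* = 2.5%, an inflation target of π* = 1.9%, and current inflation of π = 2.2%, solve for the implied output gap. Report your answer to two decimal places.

-0.84%

0.5 gap = 4.43 − 2.5 − 1.9 − 1.5 × (2.2 − 1.9) = -0.42
gap = -0.42 / 0.5 = -0.84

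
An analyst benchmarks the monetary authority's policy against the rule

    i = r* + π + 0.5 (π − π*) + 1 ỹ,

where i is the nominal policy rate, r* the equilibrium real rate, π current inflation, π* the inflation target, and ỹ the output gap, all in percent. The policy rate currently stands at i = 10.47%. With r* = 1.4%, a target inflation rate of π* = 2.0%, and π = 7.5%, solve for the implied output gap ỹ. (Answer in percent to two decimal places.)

-1.18%

1 ỹ = 10.47 − 1.4 − 7.5 − 0.5 × (7.5 − 2.0) = -1.18
ỹ = -1.18 / 1 = -1.18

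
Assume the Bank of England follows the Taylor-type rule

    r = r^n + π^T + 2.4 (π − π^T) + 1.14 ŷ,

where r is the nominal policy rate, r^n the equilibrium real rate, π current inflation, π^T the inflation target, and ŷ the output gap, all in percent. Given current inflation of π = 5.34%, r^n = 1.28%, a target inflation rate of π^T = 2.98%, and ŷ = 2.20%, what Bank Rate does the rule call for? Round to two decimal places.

12.43%

r = 1.28 + 2.98 + 2.4 × (5.34 − 2.98) + 1.14 × 2.20
   = 1.28 + 2.98 + 5.664 + 2.508 = 12.43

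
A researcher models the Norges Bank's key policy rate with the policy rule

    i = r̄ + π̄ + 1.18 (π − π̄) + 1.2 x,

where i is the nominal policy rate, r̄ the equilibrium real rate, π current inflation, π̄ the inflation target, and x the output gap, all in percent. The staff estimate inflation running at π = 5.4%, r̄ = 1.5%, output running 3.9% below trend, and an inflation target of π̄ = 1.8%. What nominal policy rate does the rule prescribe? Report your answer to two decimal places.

Output 3.9% below potential → x = -3.9.
i = 1.5 + 1.8 + 1.18 × (5.4 − 1.8) + 1.2 × (-3.9)
   = 1.5 + 1.8 + 4.248 − 4.68 = 2.87

2.87%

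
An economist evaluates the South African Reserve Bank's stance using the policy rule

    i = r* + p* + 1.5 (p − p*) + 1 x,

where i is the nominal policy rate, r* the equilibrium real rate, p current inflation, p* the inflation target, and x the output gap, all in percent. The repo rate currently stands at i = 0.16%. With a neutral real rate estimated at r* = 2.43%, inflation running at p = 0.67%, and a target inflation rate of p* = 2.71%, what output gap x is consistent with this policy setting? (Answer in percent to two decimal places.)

-1.92%

1 x = 0.16 − 2.43 − 2.71 − 1.5 × (0.67 − 2.71) = -1.92
x = -1.92 / 1 = -1.92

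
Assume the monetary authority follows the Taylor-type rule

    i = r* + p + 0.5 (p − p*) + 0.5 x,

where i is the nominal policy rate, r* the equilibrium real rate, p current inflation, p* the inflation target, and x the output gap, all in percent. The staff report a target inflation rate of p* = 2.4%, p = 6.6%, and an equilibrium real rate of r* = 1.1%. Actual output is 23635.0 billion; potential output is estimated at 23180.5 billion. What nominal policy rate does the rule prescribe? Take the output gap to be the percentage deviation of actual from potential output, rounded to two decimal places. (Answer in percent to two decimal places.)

10.78%

Output gap = 100 × (23635.0 − 23180.5) / 23180.5 = 1.96%.
i = 1.10 + 6.60 + 0.5 × (6.60 − 2.40) + 0.5 × 1.96
   = 1.10 + 6.6 + 2.1 + 0.98 = 10.78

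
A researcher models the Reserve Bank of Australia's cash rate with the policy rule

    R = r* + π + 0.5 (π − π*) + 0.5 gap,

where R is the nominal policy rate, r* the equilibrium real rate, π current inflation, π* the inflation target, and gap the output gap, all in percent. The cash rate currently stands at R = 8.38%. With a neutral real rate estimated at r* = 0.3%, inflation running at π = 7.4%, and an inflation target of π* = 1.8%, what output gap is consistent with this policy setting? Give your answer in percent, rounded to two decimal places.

-4.24%

0.5 gap = 8.38 − 0.3 − 7.4 − 0.5 × (7.4 − 1.8) = -2.12
gap = -2.12 / 0.5 = -4.24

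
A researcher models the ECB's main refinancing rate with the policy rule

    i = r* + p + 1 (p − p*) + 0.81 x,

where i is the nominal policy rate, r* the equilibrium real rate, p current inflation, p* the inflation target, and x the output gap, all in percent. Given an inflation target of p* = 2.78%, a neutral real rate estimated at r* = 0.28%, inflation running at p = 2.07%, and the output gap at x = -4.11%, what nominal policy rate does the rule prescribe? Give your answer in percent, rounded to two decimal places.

i = 0.28 + 2.07 + 1 × (2.07 − 2.78) + 0.81 × (-4.11)
   = 0.28 + 2.07 − 0.71 − 3.3291 = -1.69

-1.69%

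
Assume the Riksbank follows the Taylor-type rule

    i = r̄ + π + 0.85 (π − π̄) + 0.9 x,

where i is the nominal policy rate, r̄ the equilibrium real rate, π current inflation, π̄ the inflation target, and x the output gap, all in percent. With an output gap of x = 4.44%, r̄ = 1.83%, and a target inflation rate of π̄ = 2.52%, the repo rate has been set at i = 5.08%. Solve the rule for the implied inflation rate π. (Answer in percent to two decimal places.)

Collecting π: i = r̄ + (1 + 0.85) π − 0.85 π̄ + 0.9 x
1.85 π = 5.08 − 1.83 + 0.85 × 2.52 − 0.9 × 4.44 = 1.396
π = 1.396 / 1.85 = 0.75

0.75%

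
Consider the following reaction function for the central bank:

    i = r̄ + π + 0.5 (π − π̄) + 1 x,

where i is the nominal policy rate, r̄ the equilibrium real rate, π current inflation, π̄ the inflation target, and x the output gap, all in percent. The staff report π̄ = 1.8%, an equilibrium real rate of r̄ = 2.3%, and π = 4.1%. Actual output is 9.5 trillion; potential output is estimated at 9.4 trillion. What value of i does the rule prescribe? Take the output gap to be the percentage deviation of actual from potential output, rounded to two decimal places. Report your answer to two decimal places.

Output gap = 100 × (9.5 − 9.4) / 9.4 = 1.06%.
i = 2.30 + 4.10 + 0.5 × (4.10 − 1.80) + 1 × 1.06
   = 2.30 + 4.1 + 1.15 + 1.06 = 8.61

8.61%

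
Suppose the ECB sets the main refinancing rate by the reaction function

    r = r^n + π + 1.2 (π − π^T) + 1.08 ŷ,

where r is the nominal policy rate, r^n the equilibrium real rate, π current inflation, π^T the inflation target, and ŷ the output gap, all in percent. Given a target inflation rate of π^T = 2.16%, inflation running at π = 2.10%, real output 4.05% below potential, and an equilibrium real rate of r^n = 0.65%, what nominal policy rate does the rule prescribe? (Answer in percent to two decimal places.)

-1.70%

Output 4.05% below potential → ŷ = -4.05.
r = 0.65 + 2.10 + 1.2 × (2.10 − 2.16) + 1.08 × (-4.05)
   = 0.65 + 2.1 − 0.072 − 4.374 = -1.70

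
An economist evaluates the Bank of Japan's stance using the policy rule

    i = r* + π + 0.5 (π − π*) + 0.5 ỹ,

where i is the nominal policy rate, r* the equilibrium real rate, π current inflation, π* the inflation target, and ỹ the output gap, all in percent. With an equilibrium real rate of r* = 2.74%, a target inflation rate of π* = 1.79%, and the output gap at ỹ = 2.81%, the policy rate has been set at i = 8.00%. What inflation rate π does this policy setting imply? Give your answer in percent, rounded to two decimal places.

Collecting π: i = r* + (1 + 0.5) π − 0.5 π* + 0.5 ỹ
1.5 π = 8.00 − 2.74 + 0.5 × 1.79 − 0.5 × 2.81 = 4.75
π = 4.75 / 1.5 = 3.17

3.17%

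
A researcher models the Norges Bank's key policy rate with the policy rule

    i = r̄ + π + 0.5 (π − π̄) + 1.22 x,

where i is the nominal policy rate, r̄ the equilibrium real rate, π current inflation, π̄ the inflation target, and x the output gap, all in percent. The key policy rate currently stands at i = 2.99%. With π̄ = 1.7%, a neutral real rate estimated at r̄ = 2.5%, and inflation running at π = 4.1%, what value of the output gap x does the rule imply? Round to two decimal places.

-3.94%

1.22 x = 2.99 − 2.5 − 4.1 − 0.5 × (4.1 − 1.7) = -4.81
x = -4.81 / 1.22 = -3.94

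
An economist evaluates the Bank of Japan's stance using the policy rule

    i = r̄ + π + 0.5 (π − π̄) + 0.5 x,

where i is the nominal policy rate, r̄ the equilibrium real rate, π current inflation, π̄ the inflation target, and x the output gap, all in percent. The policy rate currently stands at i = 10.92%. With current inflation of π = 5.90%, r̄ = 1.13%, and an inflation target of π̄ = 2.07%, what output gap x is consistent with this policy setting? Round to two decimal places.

0.5 x = 10.92 − 1.13 − 5.90 − 0.5 × (5.90 − 2.07) = 1.975
x = 1.975 / 0.5 = 3.95

3.95%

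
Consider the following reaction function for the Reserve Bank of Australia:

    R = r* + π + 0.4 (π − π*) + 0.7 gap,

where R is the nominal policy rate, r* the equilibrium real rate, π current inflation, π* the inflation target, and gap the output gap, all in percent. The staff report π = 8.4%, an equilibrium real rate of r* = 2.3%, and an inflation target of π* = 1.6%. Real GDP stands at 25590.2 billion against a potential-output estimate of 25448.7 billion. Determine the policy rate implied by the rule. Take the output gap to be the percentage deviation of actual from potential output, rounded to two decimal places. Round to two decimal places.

Output gap = 100 × (25590.2 − 25448.7) / 25448.7 = 0.56%.
R = 2.30 + 8.40 + 0.4 × (8.40 − 1.60) + 0.7 × 0.56
   = 2.30 + 8.4 + 2.72 + 0.392 = 13.81

13.81%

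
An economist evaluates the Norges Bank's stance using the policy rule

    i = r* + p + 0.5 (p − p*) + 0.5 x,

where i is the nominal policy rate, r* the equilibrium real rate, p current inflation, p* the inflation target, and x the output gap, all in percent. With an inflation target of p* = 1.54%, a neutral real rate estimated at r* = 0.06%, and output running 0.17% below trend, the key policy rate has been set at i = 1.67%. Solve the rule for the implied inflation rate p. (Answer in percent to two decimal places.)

Output 0.17% below potential → x = -0.17.
Collecting p: i = r* + (1 + 0.5) p − 0.5 p* + 0.5 x
1.5 p = 1.67 − 0.06 + 0.5 × 1.54 − 0.5 × (-0.17) = 2.465
p = 2.465 / 1.5 = 1.64

1.64%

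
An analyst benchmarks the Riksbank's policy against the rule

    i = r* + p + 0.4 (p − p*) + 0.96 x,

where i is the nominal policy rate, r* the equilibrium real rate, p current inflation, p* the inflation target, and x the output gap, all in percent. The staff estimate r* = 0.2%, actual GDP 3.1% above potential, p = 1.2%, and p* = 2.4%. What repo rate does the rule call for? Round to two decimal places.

Output 3.1% above potential → x = 3.1.
i = 0.2 + 1.2 + 0.4 × (1.2 − 2.4) + 0.96 × 3.1
   = 0.2 + 1.2 − 0.48 + 2.976 = 3.90

3.90%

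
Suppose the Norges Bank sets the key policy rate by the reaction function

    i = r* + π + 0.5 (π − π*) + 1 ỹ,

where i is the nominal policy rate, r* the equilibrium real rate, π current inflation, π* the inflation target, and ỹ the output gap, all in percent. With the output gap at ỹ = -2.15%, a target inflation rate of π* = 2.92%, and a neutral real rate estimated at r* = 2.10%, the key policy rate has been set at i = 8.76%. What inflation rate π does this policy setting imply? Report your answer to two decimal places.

6.85%

Collecting π: i = r* + (1 + 0.5) π − 0.5 π* + 1 ỹ
1.5 π = 8.76 − 2.10 + 0.5 × 2.92 − 1 × (-2.15) = 10.27
π = 10.27 / 1.5 = 6.85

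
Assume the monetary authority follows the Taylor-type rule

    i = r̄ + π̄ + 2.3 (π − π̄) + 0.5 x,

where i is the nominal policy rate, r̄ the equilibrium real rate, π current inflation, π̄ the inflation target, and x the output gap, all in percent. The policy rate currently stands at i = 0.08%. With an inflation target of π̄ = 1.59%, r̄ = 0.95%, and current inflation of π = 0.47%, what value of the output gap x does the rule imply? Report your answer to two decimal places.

0.23%

0.5 x = 0.08 − 0.95 − 1.59 − 2.3 × (0.47 − 1.59) = 0.116
x = 0.116 / 0.5 = 0.23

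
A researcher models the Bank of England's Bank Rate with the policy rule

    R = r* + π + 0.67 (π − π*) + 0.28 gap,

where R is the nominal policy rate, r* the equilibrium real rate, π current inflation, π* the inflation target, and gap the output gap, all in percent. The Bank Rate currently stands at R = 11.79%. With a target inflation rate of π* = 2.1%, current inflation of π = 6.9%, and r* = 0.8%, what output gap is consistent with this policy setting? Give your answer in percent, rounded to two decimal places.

3.12%

0.28 gap = 11.79 − 0.8 − 6.9 − 0.67 × (6.9 − 2.1) = 0.874
gap = 0.874 / 0.28 = 3.12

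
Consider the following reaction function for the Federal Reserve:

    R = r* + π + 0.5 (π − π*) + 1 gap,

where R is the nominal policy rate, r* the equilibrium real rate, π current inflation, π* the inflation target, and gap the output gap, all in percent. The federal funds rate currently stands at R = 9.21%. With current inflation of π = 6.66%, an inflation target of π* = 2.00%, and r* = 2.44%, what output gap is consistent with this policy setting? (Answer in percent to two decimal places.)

1 gap = 9.21 − 2.44 − 6.66 − 0.5 × (6.66 − 2.00) = -2.22
gap = -2.22 / 1 = -2.22

-2.22%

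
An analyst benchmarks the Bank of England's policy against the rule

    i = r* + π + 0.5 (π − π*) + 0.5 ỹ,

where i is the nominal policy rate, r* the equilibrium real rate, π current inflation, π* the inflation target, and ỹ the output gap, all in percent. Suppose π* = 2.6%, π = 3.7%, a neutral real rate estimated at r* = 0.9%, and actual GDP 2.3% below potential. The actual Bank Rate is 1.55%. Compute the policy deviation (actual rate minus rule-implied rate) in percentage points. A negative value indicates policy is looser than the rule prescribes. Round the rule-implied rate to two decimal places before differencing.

-2.45 pp

Output 2.3% below potential → ỹ = -2.3.
i = 0.9 + 3.7 + 0.5 × (3.7 − 2.6) + 0.5 × (-2.3)
   = 0.9 + 3.7 + 0.55 − 1.15 = 4.00
Deviation = 1.55 − 4.00 = -2.45 pp.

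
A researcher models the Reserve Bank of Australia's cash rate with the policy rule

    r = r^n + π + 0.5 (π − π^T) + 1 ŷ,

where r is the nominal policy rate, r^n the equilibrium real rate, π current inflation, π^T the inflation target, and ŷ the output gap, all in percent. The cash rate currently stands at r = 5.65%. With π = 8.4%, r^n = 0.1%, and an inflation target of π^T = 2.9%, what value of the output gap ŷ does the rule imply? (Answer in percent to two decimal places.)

-5.60%

1 ŷ = 5.65 − 0.1 − 8.4 − 0.5 × (8.4 − 2.9) = -5.6
ŷ = -5.6 / 1 = -5.60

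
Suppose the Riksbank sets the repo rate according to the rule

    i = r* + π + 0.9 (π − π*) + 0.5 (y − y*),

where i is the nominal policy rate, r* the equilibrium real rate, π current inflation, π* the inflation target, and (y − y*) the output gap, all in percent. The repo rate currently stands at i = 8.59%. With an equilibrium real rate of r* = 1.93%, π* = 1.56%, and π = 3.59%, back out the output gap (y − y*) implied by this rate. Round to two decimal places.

2.49%

0.5 (y − y*) = 8.59 − 1.93 − 3.59 − 0.9 × (3.59 − 1.56) = 1.243
(y − y*) = 1.243 / 0.5 = 2.49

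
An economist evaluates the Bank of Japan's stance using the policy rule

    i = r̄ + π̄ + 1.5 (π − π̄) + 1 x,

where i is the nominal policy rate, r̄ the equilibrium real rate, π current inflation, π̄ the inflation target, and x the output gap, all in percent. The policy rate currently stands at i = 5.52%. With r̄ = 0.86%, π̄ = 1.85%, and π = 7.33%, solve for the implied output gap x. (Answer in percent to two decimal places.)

1 x = 5.52 − 0.86 − 1.85 − 1.5 × (7.33 − 1.85) = -5.41
x = -5.41 / 1 = -5.41

-5.41%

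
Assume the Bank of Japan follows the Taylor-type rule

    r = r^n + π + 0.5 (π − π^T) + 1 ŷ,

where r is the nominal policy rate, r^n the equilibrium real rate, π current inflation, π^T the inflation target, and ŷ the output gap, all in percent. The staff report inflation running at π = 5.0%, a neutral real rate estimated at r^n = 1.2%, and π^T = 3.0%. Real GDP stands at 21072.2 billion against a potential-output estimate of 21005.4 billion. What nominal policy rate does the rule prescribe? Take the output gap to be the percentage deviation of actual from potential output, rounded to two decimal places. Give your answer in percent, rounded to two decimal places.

7.52%

Output gap = 100 × (21072.2 − 21005.4) / 21005.4 = 0.32%.
r = 1.20 + 5.00 + 0.5 × (5.00 − 3.00) + 1 × 0.32
   = 1.20 + 5 + 1 + 0.32 = 7.52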